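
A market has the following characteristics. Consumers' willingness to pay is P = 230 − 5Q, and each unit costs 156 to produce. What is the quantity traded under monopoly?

Q = 7.4

A monopolist chooses Q where MR = MC. MR = 230 − 10Q; setting this equal to 156 gives Q = 7.4 and P = 193.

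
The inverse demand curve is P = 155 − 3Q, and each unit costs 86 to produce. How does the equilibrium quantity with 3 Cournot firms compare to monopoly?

With 3 symmetric Cournot firms, each firm's FOC gives 155 − 12q = 86, so q = 5.75, Q = 3·5.75 = 17.25, and P = 103.25.
The monopolist equates marginal revenue to marginal cost: 155 − 6Q = 86, so Q = 11.5. From demand, P = 120.5.

Cournot: Q = 17.25; Monopoly: Q = 11.5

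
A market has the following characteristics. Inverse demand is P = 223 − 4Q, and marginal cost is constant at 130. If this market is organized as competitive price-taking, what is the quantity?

Under competition P = MC = 130, so Q = (223 − 130)/4 = 23.25.

Q = 23.25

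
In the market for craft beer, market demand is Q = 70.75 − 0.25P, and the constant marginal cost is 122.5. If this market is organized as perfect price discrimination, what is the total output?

Q = 40.125

Inverting demand: P = 283 − 4Q.
Under first-degree price discrimination the firm charges each unit its demand price and produces up to where P = MC, i.e. Q = 40.125. Consumer surplus is zero; producer surplus equals total surplus.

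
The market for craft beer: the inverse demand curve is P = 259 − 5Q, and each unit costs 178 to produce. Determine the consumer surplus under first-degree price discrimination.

With perfect price discrimination, output is the efficient level Q = 16.2 (where demand meets MC), but every buyer pays their willingness to pay: CS = 0 and PS = total surplus.
CS = 0.

CS = 0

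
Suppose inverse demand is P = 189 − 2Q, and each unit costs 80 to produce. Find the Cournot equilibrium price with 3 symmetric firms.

In a 3-firm Cournot equilibrium, symmetry and the first-order condition give q = (189 − 80)/(8) = 13.625. So Q = 40.875 and P = 107.25.

P = 107.25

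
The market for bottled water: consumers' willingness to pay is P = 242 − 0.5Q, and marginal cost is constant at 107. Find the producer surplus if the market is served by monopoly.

PS = 9112.5

A monopolist chooses Q where MR = MC. MR = 242 − Q; setting this equal to 107 gives Q = 135 and P = 174.5.
PS = (174.5 − 107)·135 = 9112.5.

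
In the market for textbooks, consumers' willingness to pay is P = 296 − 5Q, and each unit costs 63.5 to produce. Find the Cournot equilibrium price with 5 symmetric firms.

With 5 symmetric Cournot firms, each firm's FOC gives 296 − 30q = 63.5, so q = 7.75, Q = 5·7.75 = 38.75, and P = 102.25.

P = 102.25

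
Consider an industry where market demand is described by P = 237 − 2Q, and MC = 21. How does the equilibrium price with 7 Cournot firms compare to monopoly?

Cournot with 7 identical firms: the symmetric best-response condition is 237 − 16q = 21. Each firm produces q = 13.5, total output Q = 94.5, price P = 48.
The monopolist equates marginal revenue to marginal cost: 237 − 4Q = 21, so Q = 54. From demand, P = 129.

Cournot: P = 48; Monopoly: P = 129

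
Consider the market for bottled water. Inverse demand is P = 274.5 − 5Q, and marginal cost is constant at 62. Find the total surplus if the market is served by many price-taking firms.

TS = 4515.625

Competitive firms price at marginal cost: P = 62, giving Q = 42.5.
CS = ½·(274.5 − 62)·42.5 = 4515.625; PS = (62 − 62)·42.5 = 0; TS = 4515.625.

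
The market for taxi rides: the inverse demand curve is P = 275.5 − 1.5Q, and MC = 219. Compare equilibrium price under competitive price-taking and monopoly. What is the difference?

Under competition P = MC = 219, so Q = (275.5 − 219)/1.5 = 113/3.
Monopoly sets MR = MC: 275.5 − 3Q = 219 ⇒ Q = 113/6, P = 275.5 − 1.5·113/6 = 247.25.
Change in equilibrium price: 247.25 − 219 = 28.25.

P rises by 28.25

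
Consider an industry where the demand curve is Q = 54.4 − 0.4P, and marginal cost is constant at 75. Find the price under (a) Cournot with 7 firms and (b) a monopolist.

Inverting demand: P = 136 − 2.5Q.
Cournot with 7 identical firms: the symmetric best-response condition is 136 − 20q = 75. Each firm produces q = 3.05, total output Q = 21.35, price P = 82.625.
Monopoly sets MR = MC: 136 − 5Q = 75 ⇒ Q = 12.2, P = 136 − 2.5·12.2 = 105.5.

Cournot: P = 82.625; Monopoly: P = 105.5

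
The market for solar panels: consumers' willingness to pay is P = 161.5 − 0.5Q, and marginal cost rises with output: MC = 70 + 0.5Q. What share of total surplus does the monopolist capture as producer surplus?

A monopolist chooses Q where MR = MC. MR = 161.5 − Q; setting this equal to 70 + 0.5Q gives Q = 61 and P = 131.
CS = ½·(161.5 − 131)·61 = 930.25.
PS = P·Q − VC(Q) = 131·61 − (70·61 + ½·0.5·61²) = 2790.75.
Share captured = PS/TS = 2790.75/3721 = 0.75.

PS/TS = 0.75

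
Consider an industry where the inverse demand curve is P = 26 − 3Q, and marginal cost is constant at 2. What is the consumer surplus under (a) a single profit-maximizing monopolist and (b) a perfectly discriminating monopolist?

Monopoly: CS = 24; Perfect PD: CS = 0

A monopolist chooses Q where MR = MC. MR = 26 − 6Q; setting this equal to 2 gives Q = 4 and P = 14.
CS = ½·(26 − 14)·4 = 24.
Under first-degree price discrimination the firm charges each unit its demand price and produces up to where P = MC, i.e. Q = 8. Consumer surplus is zero; producer surplus equals total surplus.
CS = 0.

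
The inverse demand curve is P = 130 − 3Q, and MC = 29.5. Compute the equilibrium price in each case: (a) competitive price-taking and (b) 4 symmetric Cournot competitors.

Under competition P = MC = 29.5, so Q = (130 − 29.5)/3 = 33.5.
With 4 symmetric Cournot firms, each firm's FOC gives 130 − 15q = 29.5, so q = 6.7, Q = 4·6.7 = 26.8, and P = 49.6.

Competition: P = 29.5; Cournot: P = 49.6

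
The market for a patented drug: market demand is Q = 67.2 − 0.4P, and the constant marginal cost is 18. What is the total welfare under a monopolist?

TS = 3375

Inverting demand: P = 168 − 2.5Q.
Monopoly sets MR = MC: 168 − 5Q = 18 ⇒ Q = 30, P = 168 − 2.5·30 = 93.
CS = ½·(168 − 93)·30 = 1125; PS = (93 − 18)·30 = 2250; TS = 3375.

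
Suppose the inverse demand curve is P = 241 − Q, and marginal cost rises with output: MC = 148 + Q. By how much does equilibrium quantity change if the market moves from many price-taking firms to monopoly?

Q falls by 15.5

Under competition P = MC: 241 − Q = 148 + Q ⇒ Q = 46.5, P = 194.5.
The monopolist equates marginal revenue to marginal cost: 241 − 2Q = 148 + Q, so Q = 31. From demand, P = 210.
Change in equilibrium quantity: 31 − 46.5 = −15.5.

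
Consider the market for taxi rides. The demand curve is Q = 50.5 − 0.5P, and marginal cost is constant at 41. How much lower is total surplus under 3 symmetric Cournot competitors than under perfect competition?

TS falls by 56.25

Inverting demand: P = 101 − 2Q.
Competitive firms price at marginal cost: P = 41, giving Q = 30.
CS = ½·(101 − 41)·30 = 900; PS = (41 − 41)·30 = 0; TS = 900.
Cournot with 3 identical firms: the symmetric best-response condition is 101 − 8q = 41. Each firm produces q = 7.5, total output Q = 22.5, price P = 56.
CS = ½·(101 − 56)·22.5 = 506.25; PS = (56 − 41)·22.5 = 337.5; TS = 843.75.
Change in total surplus: 843.75 − 900 = −56.25.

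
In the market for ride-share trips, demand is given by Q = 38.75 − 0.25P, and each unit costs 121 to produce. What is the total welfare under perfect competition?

Inverting demand: P = 155 − 4Q.
Under competition P = MC = 121, so Q = (155 − 121)/4 = 8.5.
CS = ½·(155 − 121)·8.5 = 144.5; PS = (121 − 121)·8.5 = 0; TS = 144.5.

TS = 144.5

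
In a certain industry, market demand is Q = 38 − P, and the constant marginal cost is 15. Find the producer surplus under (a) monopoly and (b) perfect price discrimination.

Inverting demand: P = 38 − Q.
The monopolist equates marginal revenue to marginal cost: 38 − 2Q = 15, so Q = 11.5. From demand, P = 26.5.
PS = (26.5 − 15)·11.5 = 132.25.
Under first-degree price discrimination the firm charges each unit its demand price and produces up to where P = MC, i.e. Q = 23. Consumer surplus is zero; producer surplus equals total surplus.
PS = ½·(38 − 15)·23 = 264.5.

Monopoly: PS = 132.25; Perfect PD: PS = 264.5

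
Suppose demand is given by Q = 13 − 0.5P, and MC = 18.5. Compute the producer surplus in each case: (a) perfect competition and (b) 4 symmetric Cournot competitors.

Competition: PS = 0; Cournot: PS = 4.5

Inverting demand: P = 26 − 2Q.
Perfect competition: P = MC = 18.5, so 26 − 2Q = 18.5 and Q = 3.75.
PS = (18.5 − 18.5)·3.75 = 0.
With 4 symmetric Cournot firms, each firm's FOC gives 26 − 10q = 18.5, so q = 0.75, Q = 4·0.75 = 3, and P = 20.
PS = (20 − 18.5)·3 = 4.5.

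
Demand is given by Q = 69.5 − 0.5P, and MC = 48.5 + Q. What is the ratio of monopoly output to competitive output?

Inverting demand: P = 139 − 2Q.
A monopolist chooses Q where MR = MC. MR = 139 − 4Q; setting this equal to 48.5 + Q gives Q = 18.1 and P = 102.8.
Competitive equilibrium sets price equal to marginal cost: 139 − 2Q = 48.5 + Q, so Q = 181/6 and P = 236/3.
Ratio Q_m/Q_c = 18.1/(181/6) = 0.6.

Q_m/Q_c = 0.6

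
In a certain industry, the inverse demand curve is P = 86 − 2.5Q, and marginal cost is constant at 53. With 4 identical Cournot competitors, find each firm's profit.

In a 4-firm Cournot equilibrium, symmetry and the first-order condition give q = (86 − 53)/(12.5) = 2.64. So Q = 10.56 and P = 59.6.
Each firm's profit = (59.6 − 53)·2.64 = 17.424.

π_i = 17.424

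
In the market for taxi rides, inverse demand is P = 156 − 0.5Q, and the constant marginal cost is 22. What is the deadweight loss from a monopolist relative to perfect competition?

DWL = 4489

Perfect competition: P = MC = 22, so 156 − 0.5Q = 22 and Q = 268.
Monopoly sets MR = MC: 156 − Q = 22 ⇒ Q = 134, P = 156 − 0.5·134 = 89.
DWL is the triangle between Q = 134 and Q = 268: ½·(268 − 134)·(89 − 22) = 4489.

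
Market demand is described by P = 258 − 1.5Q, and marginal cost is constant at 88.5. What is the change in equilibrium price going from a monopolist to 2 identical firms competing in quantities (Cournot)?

P falls by 28.25

Monopoly sets MR = MC: 258 − 3Q = 88.5 ⇒ Q = 56.5, P = 258 − 1.5·56.5 = 173.25.
Cournot with 2 identical firms: the symmetric best-response condition is 258 − 4.5q = 88.5. Each firm produces q = 113/3, total output Q = 226/3, price P = 145.
Change in equilibrium price: 145 − 173.25 = −28.25.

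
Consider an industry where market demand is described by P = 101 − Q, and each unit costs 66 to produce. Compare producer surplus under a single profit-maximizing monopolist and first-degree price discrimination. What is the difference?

Monopoly sets MR = MC: 101 − 2Q = 66 ⇒ Q = 17.5, P = 101 − 17.5 = 83.5.
PS = (83.5 − 66)·17.5 = 306.25.
Under first-degree price discrimination the firm charges each unit its demand price and produces up to where P = MC, i.e. Q = 35. Consumer surplus is zero; producer surplus equals total surplus.
PS = ½·(101 − 66)·35 = 612.5.
Change in producer surplus: 612.5 − 306.25 = 306.25.

PS rises by 306.25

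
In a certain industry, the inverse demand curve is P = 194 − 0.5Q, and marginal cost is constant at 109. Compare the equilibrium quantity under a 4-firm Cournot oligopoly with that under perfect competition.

Cournot with 4 identical firms: the symmetric best-response condition is 194 − 2.5q = 109. Each firm produces q = 34, total output Q = 136, price P = 126.
Competitive firms price at marginal cost: P = 109, giving Q = 170.

Cournot: Q = 136; Competition: Q = 170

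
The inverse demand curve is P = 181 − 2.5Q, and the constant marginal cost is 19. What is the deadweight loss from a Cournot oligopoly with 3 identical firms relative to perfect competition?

Competitive firms price at marginal cost: P = 19, giving Q = 64.8.
With 3 symmetric Cournot firms, each firm's FOC gives 181 − 10q = 19, so q = 16.2, Q = 3·16.2 = 48.6, and P = 59.5.
DWL is the triangle between Q = 48.6 and Q = 64.8: ½·(64.8 − 48.6)·(59.5 − 19) = 328.05.

DWL = 328.05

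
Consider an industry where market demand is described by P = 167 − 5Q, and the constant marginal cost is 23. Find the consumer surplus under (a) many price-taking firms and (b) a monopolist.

Competition: CS = 2073.6; Monopoly: CS = 518.4

Perfect competition: P = MC = 23, so 167 − 5Q = 23 and Q = 28.8.
CS = ½·(167 − 23)·28.8 = 2073.6.
The monopolist equates marginal revenue to marginal cost: 167 − 10Q = 23, so Q = 14.4. From demand, P = 95.
CS = ½·(167 − 95)·14.4 = 518.4.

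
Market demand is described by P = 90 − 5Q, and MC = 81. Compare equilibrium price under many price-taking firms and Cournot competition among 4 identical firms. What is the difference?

P rises by 1.8

Under competition P = MC = 81, so Q = (90 − 81)/5 = 1.8.
With 4 symmetric Cournot firms, each firm's FOC gives 90 − 25q = 81, so q = 0.36, Q = 4·0.36 = 1.44, and P = 82.8.
Change in equilibrium price: 82.8 − 81 = 1.8.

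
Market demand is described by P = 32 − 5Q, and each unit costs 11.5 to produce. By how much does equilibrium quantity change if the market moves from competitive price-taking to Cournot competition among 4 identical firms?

Under competition P = MC = 11.5, so Q = (32 − 11.5)/5 = 4.1.
Cournot with 4 identical firms: the symmetric best-response condition is 32 − 25q = 11.5. Each firm produces q = 0.82, total output Q = 3.28, price P = 15.6.
Change in equilibrium quantity: 3.28 − 4.1 = −0.82.

Equilibrium quantity falls by 0.82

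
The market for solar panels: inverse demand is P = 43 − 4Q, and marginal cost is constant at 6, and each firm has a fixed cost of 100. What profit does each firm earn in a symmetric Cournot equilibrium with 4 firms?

With 4 symmetric Cournot firms, each firm's FOC gives 43 − 20q = 6, so q = 1.85, Q = 4·1.85 = 7.4, and P = 13.4.
Each firm's profit = (13.4 − 6)·1.85 − 100 = −86.31.

π_i = −86.31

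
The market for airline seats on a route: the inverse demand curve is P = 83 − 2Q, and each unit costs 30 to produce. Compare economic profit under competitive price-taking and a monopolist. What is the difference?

π rises by 351.125

Perfect competition: P = MC = 30, so 83 − 2Q = 30 and Q = 26.5.
Profit = (30 − 30)·26.5 = 0.
A monopolist chooses Q where MR = MC. MR = 83 − 4Q; setting this equal to 30 gives Q = 13.25 and P = 56.5.
Profit = (56.5 − 30)·13.25 = 351.125.
Change in economic profit: 351.125 − 0 = 351.125.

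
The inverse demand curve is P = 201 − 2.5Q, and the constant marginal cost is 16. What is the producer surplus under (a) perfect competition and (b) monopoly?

Competition: PS = 0; Monopoly: PS = 3422.5

Perfect competition: P = MC = 16, so 201 − 2.5Q = 16 and Q = 74.
PS = (16 − 16)·74 = 0.
The monopolist equates marginal revenue to marginal cost: 201 − 5Q = 16, so Q = 37. From demand, P = 108.5.
PS = (108.5 − 16)·37 = 3422.5.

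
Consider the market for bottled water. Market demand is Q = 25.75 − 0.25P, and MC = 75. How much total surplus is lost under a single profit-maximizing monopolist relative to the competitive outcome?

Inverting demand: P = 103 − 4Q.
Competitive firms price at marginal cost: P = 75, giving Q = 7.
The monopolist equates marginal revenue to marginal cost: 103 − 8Q = 75, so Q = 3.5. From demand, P = 89.
DWL is the triangle between Q = 3.5 and Q = 7: ½·(7 − 3.5)·(89 − 75) = 24.5.

DWL = 24.5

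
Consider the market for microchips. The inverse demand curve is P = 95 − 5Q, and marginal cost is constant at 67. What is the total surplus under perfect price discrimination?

Under first-degree price discrimination the firm charges each unit its demand price and produces up to where P = MC, i.e. Q = 5.6. Consumer surplus is zero; producer surplus equals total surplus.
TS = 78.4 (equal to competitive TS).

TS = 78.4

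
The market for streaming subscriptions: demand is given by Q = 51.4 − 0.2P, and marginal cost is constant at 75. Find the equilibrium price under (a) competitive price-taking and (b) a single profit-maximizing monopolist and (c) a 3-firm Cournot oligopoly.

Competition: P = 75; Monopoly: P = 166; Cournot: P = 120.5

Inverting demand: P = 257 − 5Q.
Under competition P = MC = 75, so Q = (257 − 75)/5 = 36.4.
Monopoly sets MR = MC: 257 − 10Q = 75 ⇒ Q = 18.2, P = 257 − 5·18.2 = 166.
Cournot with 3 identical firms: the symmetric best-response condition is 257 − 20q = 75. Each firm produces q = 9.1, total output Q = 27.3, price P = 120.5.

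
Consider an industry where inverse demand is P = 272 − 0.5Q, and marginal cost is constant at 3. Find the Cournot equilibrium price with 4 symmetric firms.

P = 56.8

In a 4-firm Cournot equilibrium, symmetry and the first-order condition give q = (272 − 3)/(2.5) = 107.6. So Q = 430.4 and P = 56.8.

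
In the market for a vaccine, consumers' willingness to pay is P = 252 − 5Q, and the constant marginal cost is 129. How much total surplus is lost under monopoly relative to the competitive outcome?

Perfect competition: P = MC = 129, so 252 − 5Q = 129 and Q = 24.6.
Monopoly sets MR = MC: 252 − 10Q = 129 ⇒ Q = 12.3, P = 252 − 5·12.3 = 190.5.
DWL is the triangle between Q = 12.3 and Q = 24.6: ½·(24.6 − 12.3)·(190.5 − 129) = 378.225.

DWL = 378.225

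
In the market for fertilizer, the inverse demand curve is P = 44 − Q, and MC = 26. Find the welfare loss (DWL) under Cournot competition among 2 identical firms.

DWL = 18

Perfect competition: P = MC = 26, so 44 − Q = 26 and Q = 18.
In a 2-firm Cournot equilibrium, symmetry and the first-order condition give q = (44 − 26)/(3) = 6. So Q = 12 and P = 32.
DWL is the triangle between Q = 12 and Q = 18: ½·(18 − 12)·(32 − 26) = 18.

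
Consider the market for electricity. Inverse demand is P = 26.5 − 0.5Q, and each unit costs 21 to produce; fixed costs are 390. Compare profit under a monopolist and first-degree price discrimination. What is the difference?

Monopoly sets MR = MC: 26.5 − Q = 21 ⇒ Q = 5.5, P = 26.5 − 0.5·5.5 = 23.75.
Profit = (23.75 − 21)·5.5 − 390 = −374.875.
With perfect price discrimination, output is the efficient level Q = 11 (where demand meets MC), but every buyer pays their willingness to pay: CS = 0 and PS = total surplus.
PS equals the full surplus area, 30.25. Profit = 30.25 − 390 = −359.75.
Change in profit: −359.75 − −374.875 = 15.125.

Profit rises by 15.125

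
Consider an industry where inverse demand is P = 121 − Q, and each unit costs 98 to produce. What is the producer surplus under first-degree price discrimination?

A perfectly discriminating monopolist sells every unit with P(Q) ≥ MC(Q), so output equals the competitive quantity Q = 23. Each buyer pays their reservation price, so CS = 0 and the firm captures all surplus.
PS = ½·(121 − 98)·23 = 264.5.

PS = 264.5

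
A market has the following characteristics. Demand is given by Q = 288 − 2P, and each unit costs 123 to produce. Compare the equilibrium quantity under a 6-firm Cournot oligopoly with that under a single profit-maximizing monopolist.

Cournot: Q = 36; Monopoly: Q = 21

Inverting demand: P = 144 − 0.5Q.
With 6 symmetric Cournot firms, each firm's FOC gives 144 − 3.5q = 123, so q = 6, Q = 6·6 = 36, and P = 126.
The monopolist equates marginal revenue to marginal cost: 144 − Q = 123, so Q = 21. From demand, P = 133.5.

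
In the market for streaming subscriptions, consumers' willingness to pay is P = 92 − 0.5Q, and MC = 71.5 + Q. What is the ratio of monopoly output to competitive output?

Monopoly sets MR = MC: 92 − Q = 71.5 + Q ⇒ Q = 10.25, P = 92 − 0.5·10.25 = 86.875.
Competitive equilibrium sets price equal to marginal cost: 92 − 0.5Q = 71.5 + Q, so Q = 41/3 and P = 511/6.
Ratio Q_m/Q_c = 10.25/(41/3) = 0.75.

Q_m/Q_c = 0.75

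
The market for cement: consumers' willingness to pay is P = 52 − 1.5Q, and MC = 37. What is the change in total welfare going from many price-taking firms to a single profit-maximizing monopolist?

TS falls by 18.75

Perfect competition: P = MC = 37, so 52 − 1.5Q = 37 and Q = 10.
CS = ½·(52 − 37)·10 = 75; PS = (37 − 37)·10 = 0; TS = 75.
A monopolist chooses Q where MR = MC. MR = 52 − 3Q; setting this equal to 37 gives Q = 5 and P = 44.5.
CS = ½·(52 − 44.5)·5 = 18.75; PS = (44.5 − 37)·5 = 37.5; TS = 56.25.
Change in total welfare: 56.25 − 75 = −18.75.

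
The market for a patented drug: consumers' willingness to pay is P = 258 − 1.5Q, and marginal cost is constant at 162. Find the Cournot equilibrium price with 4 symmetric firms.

P = 181.2

In a 4-firm Cournot equilibrium, symmetry and the first-order condition give q = (258 − 162)/(7.5) = 12.8. So Q = 51.2 and P = 181.2.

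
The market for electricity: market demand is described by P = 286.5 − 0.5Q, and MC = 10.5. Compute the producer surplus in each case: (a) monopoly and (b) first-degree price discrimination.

A monopolist chooses Q where MR = MC. MR = 286.5 − Q; setting this equal to 10.5 gives Q = 276 and P = 148.5.
PS = (148.5 − 10.5)·276 = 38088.
A perfectly discriminating monopolist sells every unit with P(Q) ≥ MC(Q), so output equals the competitive quantity Q = 552. Each buyer pays their reservation price, so CS = 0 and the firm captures all surplus.
PS = ½·(286.5 − 10.5)·552 = 76176.

Monopoly: PS = 38088; Perfect PD: PS = 76176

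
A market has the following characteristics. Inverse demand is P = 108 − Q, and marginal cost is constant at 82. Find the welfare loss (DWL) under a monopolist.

Perfect competition: P = MC = 82, so 108 − Q = 82 and Q = 26.
A monopolist chooses Q where MR = MC. MR = 108 − 2Q; setting this equal to 82 gives Q = 13 and P = 95.
DWL is the triangle between Q = 13 and Q = 26: ½·(26 − 13)·(95 − 82) = 84.5.

DWL = 84.5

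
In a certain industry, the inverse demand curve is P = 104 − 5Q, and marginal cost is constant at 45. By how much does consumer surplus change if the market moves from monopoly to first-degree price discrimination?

Consumer surplus falls by 87.025

Monopoly sets MR = MC: 104 − 10Q = 45 ⇒ Q = 5.9, P = 104 − 5·5.9 = 74.5.
CS = ½·(104 − 74.5)·5.9 = 87.025.
A perfectly discriminating monopolist sells every unit with P(Q) ≥ MC(Q), so output equals the competitive quantity Q = 11.8. Each buyer pays their reservation price, so CS = 0 and the firm captures all surplus.
CS = 0.
Change in consumer surplus: 0 − 87.025 = −87.025.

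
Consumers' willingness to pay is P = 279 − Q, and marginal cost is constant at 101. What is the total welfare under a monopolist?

TS = 11881.5

The monopolist equates marginal revenue to marginal cost: 279 − 2Q = 101, so Q = 89. From demand, P = 190.
CS = ½·(279 − 190)·89 = 3960.5; PS = (190 − 101)·89 = 7921; TS = 11881.5.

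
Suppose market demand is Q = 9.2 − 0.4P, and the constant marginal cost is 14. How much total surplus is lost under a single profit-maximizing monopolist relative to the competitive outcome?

Inverting demand: P = 23 − 2.5Q.
Competitive firms price at marginal cost: P = 14, giving Q = 3.6.
Monopoly sets MR = MC: 23 − 5Q = 14 ⇒ Q = 1.8, P = 23 − 2.5·1.8 = 18.5.
DWL is the triangle between Q = 1.8 and Q = 3.6: ½·(3.6 − 1.8)·(18.5 − 14) = 4.05.

DWL = 4.05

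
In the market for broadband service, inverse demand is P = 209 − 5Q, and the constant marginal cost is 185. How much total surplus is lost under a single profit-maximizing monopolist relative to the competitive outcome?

Competitive firms price at marginal cost: P = 185, giving Q = 4.8.
A monopolist chooses Q where MR = MC. MR = 209 − 10Q; setting this equal to 185 gives Q = 2.4 and P = 197.
DWL is the triangle between Q = 2.4 and Q = 4.8: ½·(4.8 − 2.4)·(197 − 185) = 14.4.

DWL = 14.4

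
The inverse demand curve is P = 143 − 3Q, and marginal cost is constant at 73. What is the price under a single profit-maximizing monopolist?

The monopolist equates marginal revenue to marginal cost: 143 − 6Q = 73, so Q = 35/3. From demand, P = 108.

P = 108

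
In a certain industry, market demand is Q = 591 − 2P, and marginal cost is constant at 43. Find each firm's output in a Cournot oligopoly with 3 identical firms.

q_i = 126.25

Inverting demand: P = 295.5 − 0.5Q.
Cournot with 3 identical firms: the symmetric best-response condition is 295.5 − 2q = 43. Each firm produces q = 126.25, total output Q = 378.75, price P = 106.125.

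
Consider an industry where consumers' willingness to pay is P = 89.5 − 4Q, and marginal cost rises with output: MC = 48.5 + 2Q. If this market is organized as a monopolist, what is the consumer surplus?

A monopolist chooses Q where MR = MC. MR = 89.5 − 8Q; setting this equal to 48.5 + 2Q gives Q = 4.1 and P = 73.1.
CS = ½·(89.5 − 73.1)·4.1 = 33.62.

CS = 33.62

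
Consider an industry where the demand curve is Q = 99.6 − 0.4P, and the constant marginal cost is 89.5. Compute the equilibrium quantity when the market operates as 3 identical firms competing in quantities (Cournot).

Inverting demand: P = 249 − 2.5Q.
In a 3-firm Cournot equilibrium, symmetry and the first-order condition give q = (249 − 89.5)/(10) = 15.95. So Q = 47.85 and P = 129.375.

Q = 47.85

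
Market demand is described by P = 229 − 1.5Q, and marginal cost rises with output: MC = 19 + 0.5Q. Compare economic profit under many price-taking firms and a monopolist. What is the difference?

Economic profit rises by 3543.75

Competitive equilibrium sets price equal to marginal cost: 229 − 1.5Q = 19 + 0.5Q, so Q = 105 and P = 71.5.
Profit = 71.5·105 − (19·105 + ½·0.5·105²) = 2756.25.
The monopolist equates marginal revenue to marginal cost: 229 − 3Q = 19 + 0.5Q, so Q = 60. From demand, P = 139.
Profit = 139·60 − (19·60 + ½·0.5·60²) = 6300.
Change in economic profit: 6300 − 2756.25 = 3543.75.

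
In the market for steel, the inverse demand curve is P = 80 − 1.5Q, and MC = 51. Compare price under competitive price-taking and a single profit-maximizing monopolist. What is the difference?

Competitive firms price at marginal cost: P = 51, giving Q = 58/3.
A monopolist chooses Q where MR = MC. MR = 80 − 3Q; setting this equal to 51 gives Q = 29/3 and P = 65.5.
Change in price: 65.5 − 51 = 14.5.

Price rises by 14.5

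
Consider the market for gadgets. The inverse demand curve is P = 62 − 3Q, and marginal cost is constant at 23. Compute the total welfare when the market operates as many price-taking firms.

Perfect competition: P = MC = 23, so 62 − 3Q = 23 and Q = 13.
CS = ½·(62 − 23)·13 = 253.5; PS = (23 − 23)·13 = 0; TS = 253.5.

TS = 253.5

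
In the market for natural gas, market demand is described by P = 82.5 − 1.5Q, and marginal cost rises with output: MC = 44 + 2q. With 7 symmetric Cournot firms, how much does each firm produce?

Cournot with 7 identical firms: the symmetric best-response condition is 82.5 − 12q = 44 + 2q. Each firm produces q = 2.75, total output Q = 19.25, price P = 53.625.

q_i = 2.75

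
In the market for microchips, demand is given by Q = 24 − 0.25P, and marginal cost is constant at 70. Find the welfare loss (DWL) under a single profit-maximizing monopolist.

Inverting demand: P = 96 − 4Q.
Under competition P = MC = 70, so Q = (96 − 70)/4 = 6.5.
A monopolist chooses Q where MR = MC. MR = 96 − 8Q; setting this equal to 70 gives Q = 3.25 and P = 83.
DWL is the triangle between Q = 3.25 and Q = 6.5: ½·(6.5 − 3.25)·(83 − 70) = 21.125.

DWL = 21.125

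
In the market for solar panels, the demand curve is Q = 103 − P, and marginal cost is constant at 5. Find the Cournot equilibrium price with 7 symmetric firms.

Inverting demand: P = 103 − Q.
Cournot with 7 identical firms: the symmetric best-response condition is 103 − 8q = 5. Each firm produces q = 12.25, total output Q = 85.75, price P = 17.25.

P = 17.25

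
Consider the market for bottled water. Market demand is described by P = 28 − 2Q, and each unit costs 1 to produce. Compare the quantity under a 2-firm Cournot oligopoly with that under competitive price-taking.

Cournot: Q = 9; Competition: Q = 13.5

With 2 symmetric Cournot firms, each firm's FOC gives 28 − 6q = 1, so q = 4.5, Q = 2·4.5 = 9, and P = 10.
Competitive firms price at marginal cost: P = 1, giving Q = 13.5.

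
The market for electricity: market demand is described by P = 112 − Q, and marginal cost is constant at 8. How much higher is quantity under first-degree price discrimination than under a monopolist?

The monopolist equates marginal revenue to marginal cost: 112 − 2Q = 8, so Q = 52. From demand, P = 60.
Under first-degree price discrimination the firm charges each unit its demand price and produces up to where P = MC, i.e. Q = 104. Consumer surplus is zero; producer surplus equals total surplus.
Change in quantity: 104 − 52 = 52.

Quantity rises by 52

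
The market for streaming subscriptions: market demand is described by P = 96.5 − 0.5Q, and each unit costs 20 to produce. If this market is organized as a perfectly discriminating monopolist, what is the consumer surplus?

With perfect price discrimination, output is the efficient level Q = 153 (where demand meets MC), but every buyer pays their willingness to pay: CS = 0 and PS = total surplus.
CS = 0.

CS = 0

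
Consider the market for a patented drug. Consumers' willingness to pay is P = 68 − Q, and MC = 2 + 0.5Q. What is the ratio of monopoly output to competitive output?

A monopolist chooses Q where MR = MC. MR = 68 − 2Q; setting this equal to 2 + 0.5Q gives Q = 26.4 and P = 41.6.
Under competition P = MC: 68 − Q = 2 + 0.5Q ⇒ Q = 44, P = 24.
Ratio Q_m/Q_c = 26.4/44 = 0.6.

Q_m/Q_c = 0.6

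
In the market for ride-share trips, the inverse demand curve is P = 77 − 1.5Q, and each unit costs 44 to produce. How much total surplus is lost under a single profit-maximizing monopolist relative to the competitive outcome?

Competitive firms price at marginal cost: P = 44, giving Q = 22.
The monopolist equates marginal revenue to marginal cost: 77 − 3Q = 44, so Q = 11. From demand, P = 60.5.
DWL is the triangle between Q = 11 and Q = 22: ½·(22 − 11)·(60.5 − 44) = 90.75.

DWL = 90.75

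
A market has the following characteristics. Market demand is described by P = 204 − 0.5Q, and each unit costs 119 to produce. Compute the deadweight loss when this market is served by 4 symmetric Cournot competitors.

Competitive firms price at marginal cost: P = 119, giving Q = 170.
With 4 symmetric Cournot firms, each firm's FOC gives 204 − 2.5q = 119, so q = 34, Q = 4·34 = 136, and P = 136.
DWL is the triangle between Q = 136 and Q = 170: ½·(170 − 136)·(136 − 119) = 289.

DWL = 289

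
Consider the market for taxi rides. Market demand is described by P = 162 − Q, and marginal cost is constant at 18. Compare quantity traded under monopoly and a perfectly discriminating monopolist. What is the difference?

A monopolist chooses Q where MR = MC. MR = 162 − 2Q; setting this equal to 18 gives Q = 72 and P = 90.
With perfect price discrimination, output is the efficient level Q = 144 (where demand meets MC), but every buyer pays their willingness to pay: CS = 0 and PS = total surplus.
Change in quantity traded: 144 − 72 = 72.

Q rises by 72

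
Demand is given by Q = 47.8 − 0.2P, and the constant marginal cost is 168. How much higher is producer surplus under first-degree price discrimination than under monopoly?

Producer surplus rises by 252.05

Inverting demand: P = 239 − 5Q.
The monopolist equates marginal revenue to marginal cost: 239 − 10Q = 168, so Q = 7.1. From demand, P = 203.5.
PS = (203.5 − 168)·7.1 = 252.05.
With perfect price discrimination, output is the efficient level Q = 14.2 (where demand meets MC), but every buyer pays their willingness to pay: CS = 0 and PS = total surplus.
PS = ½·(239 − 168)·14.2 = 504.1.
Change in producer surplus: 504.1 − 252.05 = 252.05.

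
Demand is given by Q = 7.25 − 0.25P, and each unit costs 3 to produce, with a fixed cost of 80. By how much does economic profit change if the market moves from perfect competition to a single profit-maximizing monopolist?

Inverting demand: P = 29 − 4Q.
Under competition P = MC = 3, so Q = (29 − 3)/4 = 6.5.
Profit = (3 − 3)·6.5 − 80 = −80.
Monopoly sets MR = MC: 29 − 8Q = 3 ⇒ Q = 3.25, P = 29 − 4·3.25 = 16.
Profit = (16 − 3)·3.25 − 80 = −37.75.
Change in economic profit: −37.75 − −80 = 42.25.

Economic profit rises by 42.25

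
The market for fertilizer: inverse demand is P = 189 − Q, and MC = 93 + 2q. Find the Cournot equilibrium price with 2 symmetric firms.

Cournot with 2 identical firms: the symmetric best-response condition is 189 − 3q = 93 + 2q. Each firm produces q = 19.2, total output Q = 38.4, price P = 150.6.

P = 150.6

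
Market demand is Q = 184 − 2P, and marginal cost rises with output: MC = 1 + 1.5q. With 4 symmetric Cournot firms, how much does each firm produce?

Inverting demand: P = 92 − 0.5Q.
With 4 symmetric Cournot firms, each firm's FOC gives 92 − 2.5q = 1 + 1.5q, so q = 22.75, Q = 4·22.75 = 91, and P = 46.5.

q_i = 22.75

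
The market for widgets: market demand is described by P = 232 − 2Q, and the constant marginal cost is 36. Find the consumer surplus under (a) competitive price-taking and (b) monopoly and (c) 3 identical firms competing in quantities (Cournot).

Perfect competition: P = MC = 36, so 232 − 2Q = 36 and Q = 98.
CS = ½·(232 − 36)·98 = 9604.
The monopolist equates marginal revenue to marginal cost: 232 − 4Q = 36, so Q = 49. From demand, P = 134.
CS = ½·(232 − 134)·49 = 2401.
Cournot with 3 identical firms: the symmetric best-response condition is 232 − 8q = 36. Each firm produces q = 24.5, total output Q = 73.5, price P = 85.
CS = ½·(232 − 85)·73.5 = 5402.25.

Competition: CS = 9604; Monopoly: CS = 2401; Cournot: CS = 5402.25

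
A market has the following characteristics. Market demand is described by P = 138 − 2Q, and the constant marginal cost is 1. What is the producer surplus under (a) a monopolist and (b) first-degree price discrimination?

Monopoly sets MR = MC: 138 − 4Q = 1 ⇒ Q = 34.25, P = 138 − 2·34.25 = 69.5.
PS = (69.5 − 1)·34.25 = 2346.125.
Under first-degree price discrimination the firm charges each unit its demand price and produces up to where P = MC, i.e. Q = 68.5. Consumer surplus is zero; producer surplus equals total surplus.
PS = ½·(138 − 1)·68.5 = 4692.25.

Monopoly: PS = 2346.125; Perfect PD: PS = 4692.25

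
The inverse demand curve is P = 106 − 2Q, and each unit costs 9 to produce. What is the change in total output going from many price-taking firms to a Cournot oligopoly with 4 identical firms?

Under competition P = MC = 9, so Q = (106 − 9)/2 = 48.5.
In a 4-firm Cournot equilibrium, symmetry and the first-order condition give q = (106 − 9)/(10) = 9.7. So Q = 38.8 and P = 28.4.
Change in total output: 38.8 − 48.5 = −9.7.

Total output falls by 9.7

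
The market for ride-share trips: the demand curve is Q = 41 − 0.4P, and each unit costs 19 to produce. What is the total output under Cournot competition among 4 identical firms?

Q = 26.72

Inverting demand: P = 102.5 − 2.5Q.
With 4 symmetric Cournot firms, each firm's FOC gives 102.5 − 12.5q = 19, so q = 6.68, Q = 4·6.68 = 26.72, and P = 35.7.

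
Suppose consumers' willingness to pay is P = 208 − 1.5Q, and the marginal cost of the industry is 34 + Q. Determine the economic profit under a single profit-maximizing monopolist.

Monopoly sets MR = MC: 208 − 3Q = 34 + Q ⇒ Q = 43.5, P = 208 − 1.5·43.5 = 142.75.
Profit = 142.75·43.5 − (34·43.5 + ½·1·43.5²) = 3784.5.

Profit = 3784.5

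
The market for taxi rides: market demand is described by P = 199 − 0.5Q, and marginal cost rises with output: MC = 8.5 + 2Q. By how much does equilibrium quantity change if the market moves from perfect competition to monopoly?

Q falls by 12.7

Under competition P = MC: 199 − 0.5Q = 8.5 + 2Q ⇒ Q = 76.2, P = 160.9.
Monopoly sets MR = MC: 199 − Q = 8.5 + 2Q ⇒ Q = 63.5, P = 199 − 0.5·63.5 = 167.25.
Change in equilibrium quantity: 63.5 − 76.2 = −12.7.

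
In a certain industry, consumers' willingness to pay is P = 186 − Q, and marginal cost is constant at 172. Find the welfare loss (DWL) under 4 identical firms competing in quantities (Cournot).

DWL = 3.92

Perfect competition: P = MC = 172, so 186 − Q = 172 and Q = 14.
In a 4-firm Cournot equilibrium, symmetry and the first-order condition give q = (186 − 172)/(5) = 2.8. So Q = 11.2 and P = 174.8.
DWL is the triangle between Q = 11.2 and Q = 14: ½·(14 − 11.2)·(174.8 − 172) = 3.92.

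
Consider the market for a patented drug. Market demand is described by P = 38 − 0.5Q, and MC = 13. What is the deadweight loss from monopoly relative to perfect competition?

DWL = 156.25

Under competition P = MC = 13, so Q = (38 − 13)/0.5 = 50.
Monopoly sets MR = MC: 38 − Q = 13 ⇒ Q = 25, P = 38 − 0.5·25 = 25.5.
DWL is the triangle between Q = 25 and Q = 50: ½·(50 − 25)·(25.5 − 13) = 156.25.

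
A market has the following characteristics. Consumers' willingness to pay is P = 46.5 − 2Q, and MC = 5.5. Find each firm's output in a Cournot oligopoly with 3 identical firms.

With 3 symmetric Cournot firms, each firm's FOC gives 46.5 − 8q = 5.5, so q = 5.125, Q = 3·5.125 = 15.375, and P = 15.75.

q_i = 5.125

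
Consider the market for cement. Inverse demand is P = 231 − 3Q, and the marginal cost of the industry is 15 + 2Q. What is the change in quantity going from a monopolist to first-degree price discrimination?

A monopolist chooses Q where MR = MC. MR = 231 − 6Q; setting this equal to 15 + 2Q gives Q = 27 and P = 150.
Under first-degree price discrimination the firm charges each unit its demand price and produces up to where P = MC, i.e. Q = 43.2. Consumer surplus is zero; producer surplus equals total surplus.
Change in quantity: 43.2 − 27 = 16.2.

Quantity rises by 16.2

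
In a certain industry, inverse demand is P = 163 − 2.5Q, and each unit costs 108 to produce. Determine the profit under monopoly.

Profit = 302.5

The monopolist equates marginal revenue to marginal cost: 163 − 5Q = 108, so Q = 11. From demand, P = 135.5.
Profit = (135.5 − 108)·11 = 302.5.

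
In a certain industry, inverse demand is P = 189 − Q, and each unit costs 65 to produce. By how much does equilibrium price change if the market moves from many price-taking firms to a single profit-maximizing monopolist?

Competitive firms price at marginal cost: P = 65, giving Q = 124.
A monopolist chooses Q where MR = MC. MR = 189 − 2Q; setting this equal to 65 gives Q = 62 and P = 127.
Change in equilibrium price: 127 − 65 = 62.

Equilibrium price rises by 62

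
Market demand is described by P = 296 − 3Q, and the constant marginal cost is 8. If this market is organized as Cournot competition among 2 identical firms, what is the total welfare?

In a 2-firm Cournot equilibrium, symmetry and the first-order condition give q = (296 − 8)/(9) = 32. So Q = 64 and P = 104.
CS = ½·(296 − 104)·64 = 6144; PS = (104 − 8)·64 = 6144; TS = 12288.

TS = 12288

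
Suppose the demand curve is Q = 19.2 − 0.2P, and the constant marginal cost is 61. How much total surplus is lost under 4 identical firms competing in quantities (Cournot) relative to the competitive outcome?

Inverting demand: P = 96 − 5Q.
Competitive firms price at marginal cost: P = 61, giving Q = 7.
With 4 symmetric Cournot firms, each firm's FOC gives 96 − 25q = 61, so q = 1.4, Q = 4·1.4 = 5.6, and P = 68.
DWL is the triangle between Q = 5.6 and Q = 7: ½·(7 − 5.6)·(68 − 61) = 4.9.

DWL = 4.9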